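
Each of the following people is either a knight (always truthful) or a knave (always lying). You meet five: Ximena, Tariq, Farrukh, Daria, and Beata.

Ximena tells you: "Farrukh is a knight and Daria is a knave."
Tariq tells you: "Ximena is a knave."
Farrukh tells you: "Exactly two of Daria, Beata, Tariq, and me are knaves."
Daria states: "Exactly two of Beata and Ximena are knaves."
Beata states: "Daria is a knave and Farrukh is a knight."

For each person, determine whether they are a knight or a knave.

Ximena: knight, Tariq: knave, Farrukh: knight, Daria: knave, Beata: knight

Consider Ximena. Suppose Ximena is a knave.
Then no assignment of the remaining roles makes every statement match its speaker's type — contradiction.
So Ximena is a knight.
With that fixed, Tariq's statement is false, so Tariq is a knave.
With that fixed, Daria's statement is false, so Daria is a knave.
Consider Farrukh. Suppose Farrukh is a knave.
Then Ximena's statement comes out false, contradicting Ximena being a knight.
So Farrukh is a knight.
With that fixed, Beata's statement is true, so Beata is a knight.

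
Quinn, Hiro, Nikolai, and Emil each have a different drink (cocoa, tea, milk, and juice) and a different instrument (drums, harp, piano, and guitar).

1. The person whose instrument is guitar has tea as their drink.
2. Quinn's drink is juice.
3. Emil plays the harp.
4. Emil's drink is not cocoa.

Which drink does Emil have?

With clues 1–2, juice is impossible for Emil's drink.
With clues 1–3, tea is impossible for Emil's drink.
With clues 1–4, cocoa is impossible for Emil's drink.
That leaves milk.

milk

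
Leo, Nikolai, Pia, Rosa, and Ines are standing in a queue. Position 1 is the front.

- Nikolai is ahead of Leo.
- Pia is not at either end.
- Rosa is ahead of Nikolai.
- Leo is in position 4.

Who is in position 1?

With clue 1, Leo is ruled out for position 1.
With clues 1–2, Pia is ruled out for position 1.
With clues 1–3, Nikolai is ruled out for position 1.
With clues 1–4, Ines is ruled out for position 1.
So position 1 is Rosa.

Rosa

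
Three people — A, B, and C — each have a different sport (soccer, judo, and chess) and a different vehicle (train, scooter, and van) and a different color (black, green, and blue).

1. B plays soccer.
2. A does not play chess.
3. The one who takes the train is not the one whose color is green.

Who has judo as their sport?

Clue 1 rules out B for the one with sport judo.
With clues 1–2, C is impossible for the one with sport judo.
That leaves A.

A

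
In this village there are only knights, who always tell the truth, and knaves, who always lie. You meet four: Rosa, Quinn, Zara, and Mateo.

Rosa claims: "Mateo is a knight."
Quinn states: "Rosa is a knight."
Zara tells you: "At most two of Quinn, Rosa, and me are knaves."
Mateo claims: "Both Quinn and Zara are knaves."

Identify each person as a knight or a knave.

Rosa: knave, Quinn: knave, Zara: knight, Mateo: knave

Consider Rosa. Suppose Rosa is a knight.
Then no assignment of the remaining roles makes every statement match its speaker's type — contradiction.
So Rosa is a knave.
With that fixed, Quinn's statement is false, so Quinn is a knave.
Consider Zara. Suppose Zara is a knave.
Then no assignment of the remaining roles makes every statement match its speaker's type — contradiction.
So Zara is a knight.
With that fixed, Mateo's statement is false, so Mateo is a knave.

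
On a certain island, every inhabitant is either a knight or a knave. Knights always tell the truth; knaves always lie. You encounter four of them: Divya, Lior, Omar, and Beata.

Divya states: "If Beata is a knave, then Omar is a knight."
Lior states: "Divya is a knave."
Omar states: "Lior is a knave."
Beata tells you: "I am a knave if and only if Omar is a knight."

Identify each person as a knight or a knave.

Consider Divya. Suppose Divya is a knight.
Then no assignment of the remaining roles makes every statement match its speaker's type — contradiction.
So Divya is a knave.
With that fixed, Lior's statement is true, so Lior is a knight.
With that fixed, Omar's statement is false, so Omar is a knave.
Consider Beata. Suppose Beata is a knight.
Then Divya's statement comes out true, contradicting Divya being a knave.
So Beata is a knave.

Divya: knave, Lior: knight, Omar: knave, Beata: knave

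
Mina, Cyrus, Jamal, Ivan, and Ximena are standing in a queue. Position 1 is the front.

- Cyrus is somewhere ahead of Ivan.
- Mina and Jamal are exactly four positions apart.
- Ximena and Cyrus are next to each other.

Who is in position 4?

With clues 1–2, Cyrus, Jamal, and Mina are ruled out for position 4.
With clues 1–3, Ximena is ruled out for position 4.
So position 4 is Ivan.

Ivan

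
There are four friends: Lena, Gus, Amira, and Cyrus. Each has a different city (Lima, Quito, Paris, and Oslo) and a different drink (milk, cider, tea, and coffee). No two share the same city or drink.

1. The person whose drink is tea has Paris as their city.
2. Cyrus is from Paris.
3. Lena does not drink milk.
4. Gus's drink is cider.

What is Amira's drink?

milk

With clues 1–2, tea is impossible for Amira's drink.
With clues 1–4, cider and coffee are impossible for Amira's drink.
That leaves milk.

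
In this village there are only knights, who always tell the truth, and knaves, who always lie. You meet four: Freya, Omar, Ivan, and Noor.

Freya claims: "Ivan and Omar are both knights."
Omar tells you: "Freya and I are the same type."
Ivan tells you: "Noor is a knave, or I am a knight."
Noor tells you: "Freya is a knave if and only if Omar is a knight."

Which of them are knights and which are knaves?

Freya: knight, Omar: knight, Ivan: knight, Noor: knave

Consider Freya. Suppose Freya is a knave.
Then whichever role Omar has, Omar's statement has the wrong truth value — contradiction.
So Freya is a knight.
Consider Omar. Suppose Omar is a knave.
Then Freya's statement comes out false, contradicting Freya being a knight.
So Omar is a knight.
With that fixed, Noor's statement is false, so Noor is a knave.
With that fixed, Ivan's statement is true, so Ivan is a knight.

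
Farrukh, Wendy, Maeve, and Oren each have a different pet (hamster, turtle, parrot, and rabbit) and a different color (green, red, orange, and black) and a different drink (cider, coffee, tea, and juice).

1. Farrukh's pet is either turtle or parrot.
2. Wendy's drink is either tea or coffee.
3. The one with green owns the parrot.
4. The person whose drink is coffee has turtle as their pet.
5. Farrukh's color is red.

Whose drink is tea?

Wendy

With clues 1–5, Farrukh, Maeve, and Oren are impossible for the one with drink tea.
That leaves Wendy.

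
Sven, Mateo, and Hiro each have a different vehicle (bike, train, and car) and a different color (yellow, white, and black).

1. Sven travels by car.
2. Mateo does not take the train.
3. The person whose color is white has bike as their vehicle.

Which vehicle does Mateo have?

bike

Clue 1 rules out car for Mateo's vehicle.
With clues 1–2, train is impossible for Mateo's vehicle.
That leaves bike.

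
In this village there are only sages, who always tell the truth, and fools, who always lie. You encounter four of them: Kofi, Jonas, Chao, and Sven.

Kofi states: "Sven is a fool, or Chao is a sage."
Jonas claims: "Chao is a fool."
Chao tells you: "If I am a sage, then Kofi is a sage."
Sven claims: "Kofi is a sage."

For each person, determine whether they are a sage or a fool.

Kofi: sage, Jonas: fool, Chao: sage, Sven: sage

Consider Kofi. Suppose Kofi is a fool.
Then whichever role Chao has, Chao's statement has the wrong truth value — contradiction.
So Kofi is a sage.
With that fixed, Chao's statement is true, so Chao is a sage.
With that fixed, Sven's statement is true, so Sven is a sage.
With that fixed, Jonas's statement is false, so Jonas is a fool.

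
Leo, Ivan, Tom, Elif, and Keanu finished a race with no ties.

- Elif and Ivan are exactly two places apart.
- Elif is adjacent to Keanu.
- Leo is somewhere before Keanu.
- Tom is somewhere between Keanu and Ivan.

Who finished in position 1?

With clues 1–3, Elif and Keanu are ruled out for place 1.
With clues 1–4, Ivan and Tom are ruled out for place 1.
So place 1 is Leo.

Leo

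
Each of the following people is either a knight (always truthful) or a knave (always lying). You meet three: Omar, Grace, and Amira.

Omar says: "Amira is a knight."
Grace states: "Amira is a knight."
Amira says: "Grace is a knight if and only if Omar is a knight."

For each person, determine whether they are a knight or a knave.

Omar: knight, Grace: knight, Amira: knight

Consider Omar. Suppose Omar is a knave.
Then no assignment of the remaining roles makes every statement match its speaker's type — contradiction.
So Omar is a knight.
Consider Grace. Suppose Grace is a knave.
Then no assignment of the remaining roles makes every statement match its speaker's type — contradiction.
So Grace is a knight.
With that fixed, Amira's statement is true, so Amira is a knight.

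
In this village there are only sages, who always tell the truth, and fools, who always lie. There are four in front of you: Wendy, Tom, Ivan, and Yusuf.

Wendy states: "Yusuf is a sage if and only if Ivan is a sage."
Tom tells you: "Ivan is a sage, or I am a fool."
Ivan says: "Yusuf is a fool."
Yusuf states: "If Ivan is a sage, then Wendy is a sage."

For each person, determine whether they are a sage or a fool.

Consider Wendy. Suppose Wendy is a sage.
Then no assignment of the remaining roles makes every statement match its speaker's type — contradiction.
So Wendy is a fool.
Consider Tom. Suppose Tom is a fool.
Then Tom's own statement would have to be false, but it can't be — contradiction.
So Tom is a sage.
Consider Ivan. Suppose Ivan is a fool.
Then Tom's statement comes out false, contradicting Tom being a sage.
So Ivan is a sage.
With that fixed, Yusuf's statement is false, so Yusuf is a fool.

Wendy: fool, Tom: sage, Ivan: sage, Yusuf: fool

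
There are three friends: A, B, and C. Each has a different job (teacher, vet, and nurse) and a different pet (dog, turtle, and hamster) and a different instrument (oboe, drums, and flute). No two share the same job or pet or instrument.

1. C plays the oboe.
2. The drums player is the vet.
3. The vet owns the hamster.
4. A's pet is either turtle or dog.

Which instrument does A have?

Clue 1 rules out oboe for A's instrument.
With clues 1–4, drums is impossible for A's instrument.
That leaves flute.

flute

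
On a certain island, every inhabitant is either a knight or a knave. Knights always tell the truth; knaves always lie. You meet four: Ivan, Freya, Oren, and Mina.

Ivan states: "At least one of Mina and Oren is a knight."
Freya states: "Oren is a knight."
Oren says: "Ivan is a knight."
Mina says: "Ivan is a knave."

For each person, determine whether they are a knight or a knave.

Ivan: knight, Freya: knight, Oren: knight, Mina: knave

Consider Ivan. Suppose Ivan is a knave.
Then no assignment of the remaining roles makes every statement match its speaker's type — contradiction.
So Ivan is a knight.
With that fixed, Oren's statement is true, so Oren is a knight.
With that fixed, Mina's statement is false, so Mina is a knave.
With that fixed, Freya's statement is true, so Freya is a knight.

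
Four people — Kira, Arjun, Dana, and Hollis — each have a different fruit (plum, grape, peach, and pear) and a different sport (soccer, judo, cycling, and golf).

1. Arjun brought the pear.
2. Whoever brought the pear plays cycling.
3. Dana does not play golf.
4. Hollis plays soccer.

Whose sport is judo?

With clues 1–2, Arjun is impossible for the one with sport judo.
With clues 1–4, Hollis and Kira are impossible for the one with sport judo.
That leaves Dana.

Dana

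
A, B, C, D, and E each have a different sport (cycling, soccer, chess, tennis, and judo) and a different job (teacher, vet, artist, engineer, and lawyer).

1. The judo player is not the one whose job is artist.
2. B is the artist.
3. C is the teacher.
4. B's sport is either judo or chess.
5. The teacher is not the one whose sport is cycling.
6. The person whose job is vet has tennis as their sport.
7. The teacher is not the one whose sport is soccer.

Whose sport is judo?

C

With clues 1–2, B is impossible for the one with sport judo.
With clues 1–7, A, D, and E are impossible for the one with sport judo.
That leaves C.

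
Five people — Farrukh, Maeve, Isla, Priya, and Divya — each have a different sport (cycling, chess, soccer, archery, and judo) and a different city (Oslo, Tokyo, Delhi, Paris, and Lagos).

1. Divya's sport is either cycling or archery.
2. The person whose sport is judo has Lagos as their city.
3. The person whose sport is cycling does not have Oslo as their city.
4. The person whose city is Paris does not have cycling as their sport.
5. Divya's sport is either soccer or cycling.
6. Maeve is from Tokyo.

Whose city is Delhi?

With clues 1–6, Farrukh, Isla, Maeve, and Priya are impossible for the one with city Delhi.
That leaves Divya.

Divya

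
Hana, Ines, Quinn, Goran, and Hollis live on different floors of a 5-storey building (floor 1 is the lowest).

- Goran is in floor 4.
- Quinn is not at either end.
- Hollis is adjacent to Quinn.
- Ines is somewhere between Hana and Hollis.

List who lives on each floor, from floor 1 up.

From clue 1: Goran → floor 4.
From clues 1–2: Quinn is in {2,3}.
From clues 1–4: Hollis → floor 1, Quinn → floor 2, Ines → floor 3, Hana → floor 5.

Hollis, Quinn, Ines, Goran, Hana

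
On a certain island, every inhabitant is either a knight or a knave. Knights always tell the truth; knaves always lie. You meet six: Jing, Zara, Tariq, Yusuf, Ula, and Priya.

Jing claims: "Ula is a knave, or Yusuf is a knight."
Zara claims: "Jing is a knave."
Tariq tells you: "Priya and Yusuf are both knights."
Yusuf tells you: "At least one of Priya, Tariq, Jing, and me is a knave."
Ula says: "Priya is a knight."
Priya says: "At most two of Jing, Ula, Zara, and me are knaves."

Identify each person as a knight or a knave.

Consider Jing. Suppose Jing is a knave.
Then no assignment of the remaining roles makes every statement match its speaker's type — contradiction.
So Jing is a knight.
With that fixed, Zara's statement is false, so Zara is a knave.
Consider Tariq. Suppose Tariq is a knight.
Then no assignment of the remaining roles makes every statement match its speaker's type — contradiction.
So Tariq is a knave.
With that fixed, Yusuf's statement is true, so Yusuf is a knight.
Consider Ula. Suppose Ula is a knight.
Then no assignment of the remaining roles makes every statement match its speaker's type — contradiction.
So Ula is a knave.
Consider Priya. Suppose Priya is a knight.
Then Tariq's statement comes out true, contradicting Tariq being a knave.
So Priya is a knave.

Jing: knight, Zara: knave, Tariq: knave, Yusuf: knight, Ula: knave, Priya: knave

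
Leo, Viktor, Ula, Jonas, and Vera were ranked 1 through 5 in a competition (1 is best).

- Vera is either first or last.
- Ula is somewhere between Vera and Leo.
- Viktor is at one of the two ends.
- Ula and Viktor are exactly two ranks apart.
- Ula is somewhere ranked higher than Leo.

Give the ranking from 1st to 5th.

From clue 1: Vera is in {1,5}.
From clues 1–3: Viktor is in {1,5}.
From clues 1–4: Ula → rank 3.
From clues 1–5: Vera → rank 1, Jonas → rank 2, Leo → rank 4, Viktor → rank 5.

Vera, Jonas, Ula, Leo, Viktor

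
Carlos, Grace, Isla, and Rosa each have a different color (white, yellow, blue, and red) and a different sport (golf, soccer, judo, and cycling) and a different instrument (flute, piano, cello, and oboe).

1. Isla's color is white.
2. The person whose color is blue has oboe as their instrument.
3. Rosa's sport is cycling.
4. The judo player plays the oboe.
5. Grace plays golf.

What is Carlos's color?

blue

Clue 1 rules out white for Carlos's color.
With clues 1–5, red and yellow are impossible for Carlos's color.
That leaves blue.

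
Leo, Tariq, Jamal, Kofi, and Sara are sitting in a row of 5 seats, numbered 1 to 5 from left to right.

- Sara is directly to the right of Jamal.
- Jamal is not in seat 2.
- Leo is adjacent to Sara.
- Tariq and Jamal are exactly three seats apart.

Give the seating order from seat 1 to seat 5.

Jamal, Sara, Leo, Tariq, Kofi

From clue 1: Jamal is in {1,2,3,4}.
From clues 1–2: Jamal is in {1,3,4}.
From clues 1–3: Leo is in {3,5}.
From clues 1–4: Jamal → seat 1, Sara → seat 2, Leo → seat 3, Tariq → seat 4, Kofi → seat 5.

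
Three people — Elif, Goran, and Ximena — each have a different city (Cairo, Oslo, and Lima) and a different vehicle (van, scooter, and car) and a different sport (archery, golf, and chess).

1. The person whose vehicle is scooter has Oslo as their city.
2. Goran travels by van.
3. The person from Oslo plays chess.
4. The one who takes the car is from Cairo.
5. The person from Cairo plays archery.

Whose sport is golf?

With clues 1–5, Elif and Ximena are impossible for the one with sport golf.
That leaves Goran.

Goran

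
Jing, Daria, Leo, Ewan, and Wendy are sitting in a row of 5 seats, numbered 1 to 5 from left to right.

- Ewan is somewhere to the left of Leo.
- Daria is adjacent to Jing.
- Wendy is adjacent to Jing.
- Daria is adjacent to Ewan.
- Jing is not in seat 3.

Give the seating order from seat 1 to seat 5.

From clue 1: Leo is in {2,3,4,5}.
From clues 1–3: Leo is in {2,5}.
From clues 1–4: Leo → seat 5.
From clues 1–5: Wendy → seat 1, Jing → seat 2, Daria → seat 3, Ewan → seat 4.

Wendy, Jing, Daria, Ewan, Leo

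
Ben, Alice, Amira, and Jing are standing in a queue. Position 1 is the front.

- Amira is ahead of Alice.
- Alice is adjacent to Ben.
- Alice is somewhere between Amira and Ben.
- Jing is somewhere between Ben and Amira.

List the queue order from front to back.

Amira, Jing, Alice, Ben

From clue 1: Alice is in {2,3,4}.
From clues 1–2: Amira is in {1,2}.
From clues 1–3: Ben is in {3,4}.
From clues 1–4: Amira → position 1, Jing → position 2, Alice → position 3, Ben → position 4.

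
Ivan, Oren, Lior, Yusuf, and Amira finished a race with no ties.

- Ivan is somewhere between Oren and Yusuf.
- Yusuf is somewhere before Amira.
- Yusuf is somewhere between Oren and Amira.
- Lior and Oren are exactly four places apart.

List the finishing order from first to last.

From clue 1: Ivan is in {2,3,4}.
From clues 1–3: Ivan is in {2,3}.
From clues 1–4: Oren → place 1, Ivan → place 2, Yusuf → place 3, Amira → place 4, Lior → place 5.

Oren, Ivan, Yusuf, Amira, Lior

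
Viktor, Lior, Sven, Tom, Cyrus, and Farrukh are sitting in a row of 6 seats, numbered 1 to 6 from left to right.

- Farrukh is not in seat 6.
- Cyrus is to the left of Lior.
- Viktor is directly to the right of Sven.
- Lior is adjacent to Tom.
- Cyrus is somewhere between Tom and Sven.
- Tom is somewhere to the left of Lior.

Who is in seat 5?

Tom

With clues 1–4, Cyrus, Farrukh, and Viktor are ruled out for seat 5.
With clues 1–5, Sven is ruled out for seat 5.
With clues 1–6, Lior is ruled out for seat 5.
So seat 5 is Tom.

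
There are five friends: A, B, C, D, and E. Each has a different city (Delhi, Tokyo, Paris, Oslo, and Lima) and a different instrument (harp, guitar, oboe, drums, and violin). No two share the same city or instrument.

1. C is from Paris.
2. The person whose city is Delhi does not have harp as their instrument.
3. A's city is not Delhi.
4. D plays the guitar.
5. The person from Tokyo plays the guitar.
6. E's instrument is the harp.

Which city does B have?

Clue 1 rules out Paris for B's city.
With clues 1–5, Tokyo is impossible for B's city.
With clues 1–6, Lima and Oslo are impossible for B's city.
That leaves Delhi.

Delhi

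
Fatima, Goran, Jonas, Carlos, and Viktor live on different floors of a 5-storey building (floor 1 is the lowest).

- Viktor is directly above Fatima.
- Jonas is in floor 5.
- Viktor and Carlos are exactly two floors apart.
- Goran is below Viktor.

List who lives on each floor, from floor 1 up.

From clue 1: Fatima is in {1,2,3,4}.
From clues 1–2: Jonas → floor 5.
From clues 1–3: Fatima is in {1,2,3}.
From clues 1–4: Goran → floor 1, Carlos → floor 2, Fatima → floor 3, Viktor → floor 4.

Goran, Carlos, Fatima, Viktor, Jonas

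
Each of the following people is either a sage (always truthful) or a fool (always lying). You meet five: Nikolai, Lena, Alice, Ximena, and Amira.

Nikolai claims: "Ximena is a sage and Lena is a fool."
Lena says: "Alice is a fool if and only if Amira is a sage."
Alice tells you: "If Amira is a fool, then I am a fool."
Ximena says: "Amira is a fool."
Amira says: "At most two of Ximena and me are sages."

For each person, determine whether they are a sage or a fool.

Nikolai: fool, Lena: fool, Alice: sage, Ximena: fool, Amira: sage

Regardless of anyone's role, Amira's statement is true, so Amira is a sage.
With that fixed, Alice's statement is true, so Alice is a sage.
With that fixed, Ximena's statement is false, so Ximena is a fool.
With that fixed, Nikolai's statement is false, so Nikolai is a fool.
With that fixed, Lena's statement is false, so Lena is a fool.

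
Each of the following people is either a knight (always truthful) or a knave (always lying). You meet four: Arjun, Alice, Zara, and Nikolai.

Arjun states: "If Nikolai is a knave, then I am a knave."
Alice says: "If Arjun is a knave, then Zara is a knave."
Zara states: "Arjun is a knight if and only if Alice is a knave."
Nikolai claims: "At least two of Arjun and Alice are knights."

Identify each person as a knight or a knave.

Arjun: knight, Alice: knight, Zara: knave, Nikolai: knight

Consider Arjun. Suppose Arjun is a knave.
Then Arjun's own statement would have to be false, but it can't be — contradiction.
So Arjun is a knight.
With that fixed, Alice's statement is true, so Alice is a knight.
With that fixed, Zara's statement is false, so Zara is a knave.
With that fixed, Nikolai's statement is true, so Nikolai is a knight.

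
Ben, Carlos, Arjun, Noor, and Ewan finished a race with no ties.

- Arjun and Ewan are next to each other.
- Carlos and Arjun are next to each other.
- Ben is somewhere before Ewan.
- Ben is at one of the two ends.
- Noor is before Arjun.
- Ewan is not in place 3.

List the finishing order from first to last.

From clues 1–2: Arjun is in {2,3,4}.
From clues 1–3: Ben is in {1,2}.
From clues 1–4: Ben → place 1.
From clues 1–5: Noor → place 2, Arjun → place 4.
From clues 1–6: Carlos → place 3, Ewan → place 5.

Ben, Noor, Carlos, Arjun, Ewan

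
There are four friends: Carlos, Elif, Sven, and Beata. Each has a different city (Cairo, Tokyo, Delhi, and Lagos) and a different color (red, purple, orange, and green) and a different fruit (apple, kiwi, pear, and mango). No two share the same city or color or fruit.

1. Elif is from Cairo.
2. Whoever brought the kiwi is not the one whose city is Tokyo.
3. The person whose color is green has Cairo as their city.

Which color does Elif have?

green

With clues 1–3, orange, purple, and red are impossible for Elif's color.
That leaves green.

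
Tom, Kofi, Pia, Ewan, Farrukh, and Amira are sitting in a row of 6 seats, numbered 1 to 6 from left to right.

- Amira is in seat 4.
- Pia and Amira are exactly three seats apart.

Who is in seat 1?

With clue 1, Amira is ruled out for seat 1.
With clues 1–2, Ewan, Farrukh, Kofi, and Tom are ruled out for seat 1.
So seat 1 is Pia.

Pia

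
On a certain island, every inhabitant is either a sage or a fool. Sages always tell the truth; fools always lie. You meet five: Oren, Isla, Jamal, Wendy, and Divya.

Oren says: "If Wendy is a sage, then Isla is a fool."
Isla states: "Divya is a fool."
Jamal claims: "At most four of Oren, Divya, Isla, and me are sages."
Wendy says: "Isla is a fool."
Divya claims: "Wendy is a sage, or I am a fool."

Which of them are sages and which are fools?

Regardless of anyone's role, Jamal's statement is true, so Jamal is a sage.
Consider Oren. Suppose Oren is a fool.
Then no assignment of the remaining roles makes every statement match its speaker's type — contradiction.
So Oren is a sage.
Consider Isla. Suppose Isla is a sage.
Then no assignment of the remaining roles makes every statement match its speaker's type — contradiction.
So Isla is a fool.
With that fixed, Wendy's statement is true, so Wendy is a sage.
With that fixed, Divya's statement is true, so Divya is a sage.

Oren: sage, Isla: fool, Jamal: sage, Wendy: sage, Divya: sage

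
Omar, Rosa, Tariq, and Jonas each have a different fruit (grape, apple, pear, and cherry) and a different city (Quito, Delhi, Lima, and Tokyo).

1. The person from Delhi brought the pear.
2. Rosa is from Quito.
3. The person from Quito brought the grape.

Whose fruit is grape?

Rosa

With clues 1–3, Jonas, Omar, and Tariq are impossible for the one with fruit grape.
That leaves Rosa.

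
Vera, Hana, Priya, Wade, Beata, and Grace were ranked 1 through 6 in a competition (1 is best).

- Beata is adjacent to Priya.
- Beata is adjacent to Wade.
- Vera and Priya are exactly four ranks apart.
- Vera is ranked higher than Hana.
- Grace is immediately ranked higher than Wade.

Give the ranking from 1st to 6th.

From clues 1–2: Beata is in {2,3,4,5}.
From clues 1–3: Wade is in {3,4}.
From clues 1–5: Vera → rank 1, Grace → rank 2, Wade → rank 3, Beata → rank 4, Priya → rank 5, Hana → rank 6.

Vera, Grace, Wade, Beata, Priya, Hana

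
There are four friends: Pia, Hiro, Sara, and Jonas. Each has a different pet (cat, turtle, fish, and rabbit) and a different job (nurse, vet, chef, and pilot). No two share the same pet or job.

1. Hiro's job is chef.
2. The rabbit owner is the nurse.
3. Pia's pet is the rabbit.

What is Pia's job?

nurse

Clue 1 rules out chef for Pia's job.
With clues 1–3, pilot and vet are impossible for Pia's job.
That leaves nurse.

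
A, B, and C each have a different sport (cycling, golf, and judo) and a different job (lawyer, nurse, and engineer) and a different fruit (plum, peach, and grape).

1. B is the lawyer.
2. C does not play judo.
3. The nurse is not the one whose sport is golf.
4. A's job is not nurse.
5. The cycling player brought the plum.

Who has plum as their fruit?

With clues 1–5, A and B are impossible for the one with fruit plum.
That leaves C.

C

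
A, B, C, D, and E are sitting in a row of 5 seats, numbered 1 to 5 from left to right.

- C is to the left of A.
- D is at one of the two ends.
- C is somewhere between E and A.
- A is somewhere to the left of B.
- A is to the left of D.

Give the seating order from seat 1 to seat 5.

E, C, A, B, D

From clue 1: A is in {2,3,4,5}.
From clues 1–2: D is in {1,5}.
From clues 1–4: A is in {3,4}.
From clues 1–5: E → seat 1, C → seat 2, A → seat 3, B → seat 4, D → seat 5.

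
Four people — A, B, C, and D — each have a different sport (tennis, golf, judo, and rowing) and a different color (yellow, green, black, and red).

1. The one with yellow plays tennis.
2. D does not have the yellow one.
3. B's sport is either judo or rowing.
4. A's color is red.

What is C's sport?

tennis

With clues 1–4, golf, judo, and rowing are impossible for C's sport.
That leaves tennis.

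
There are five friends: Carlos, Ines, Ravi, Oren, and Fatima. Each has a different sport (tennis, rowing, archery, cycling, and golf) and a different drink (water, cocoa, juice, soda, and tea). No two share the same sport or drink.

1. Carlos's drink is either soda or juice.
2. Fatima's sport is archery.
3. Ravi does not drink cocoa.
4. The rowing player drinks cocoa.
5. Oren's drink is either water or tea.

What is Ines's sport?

With clues 1–2, archery is impossible for Ines's sport.
With clues 1–5, cycling, golf, and tennis are impossible for Ines's sport.
That leaves rowing.

rowing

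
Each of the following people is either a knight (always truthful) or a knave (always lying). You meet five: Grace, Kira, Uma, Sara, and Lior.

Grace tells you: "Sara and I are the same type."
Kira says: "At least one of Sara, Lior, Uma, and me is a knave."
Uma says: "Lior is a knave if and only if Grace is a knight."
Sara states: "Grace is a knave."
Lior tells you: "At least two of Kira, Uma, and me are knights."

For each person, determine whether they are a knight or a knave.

Grace: knave, Kira: knight, Uma: knave, Sara: knight, Lior: knave

Consider Grace. Suppose Grace is a knight.
Then no assignment of the remaining roles makes every statement match its speaker's type — contradiction.
So Grace is a knave.
With that fixed, Sara's statement is true, so Sara is a knight.
Consider Kira. Suppose Kira is a knave.
Then Kira's own statement would have to be false, but it can't be — contradiction.
So Kira is a knight.
Consider Uma. Suppose Uma is a knight.
Then no assignment of the remaining roles makes every statement match its speaker's type — contradiction.
So Uma is a knave.
Consider Lior. Suppose Lior is a knight.
Then Uma's statement comes out true, contradicting Uma being a knave.
So Lior is a knave.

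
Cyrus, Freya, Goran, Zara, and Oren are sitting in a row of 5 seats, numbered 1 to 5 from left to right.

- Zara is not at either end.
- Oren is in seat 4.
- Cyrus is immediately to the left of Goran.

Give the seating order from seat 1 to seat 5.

Cyrus, Goran, Zara, Oren, Freya

From clue 1: Zara is in {2,3,4}.
From clues 1–2: Oren → seat 4.
From clues 1–3: Cyrus → seat 1, Goran → seat 2, Zara → seat 3, Freya → seat 5.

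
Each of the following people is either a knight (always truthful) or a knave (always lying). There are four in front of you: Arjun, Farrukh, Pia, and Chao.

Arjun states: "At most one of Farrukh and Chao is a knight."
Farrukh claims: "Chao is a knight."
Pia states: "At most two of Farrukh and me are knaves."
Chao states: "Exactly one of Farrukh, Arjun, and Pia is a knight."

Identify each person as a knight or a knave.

Regardless of anyone's role, Pia's statement is true, so Pia is a knight.
Consider Arjun. Suppose Arjun is a knave.
Then no assignment of the remaining roles makes every statement match its speaker's type — contradiction.
So Arjun is a knight.
With that fixed, Chao's statement is false, so Chao is a knave.
With that fixed, Farrukh's statement is false, so Farrukh is a knave.

Arjun: knight, Farrukh: knave, Pia: knight, Chao: knave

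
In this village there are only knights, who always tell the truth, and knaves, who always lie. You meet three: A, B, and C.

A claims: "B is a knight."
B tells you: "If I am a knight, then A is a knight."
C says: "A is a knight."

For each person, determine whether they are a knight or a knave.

Consider A. Suppose A is a knave.
Then whichever role B has, B's statement has the wrong truth value — contradiction.
So A is a knight.
With that fixed, B's statement is true, so B is a knight.
With that fixed, C's statement is true, so C is a knight.

A: knight, B: knight, C: knight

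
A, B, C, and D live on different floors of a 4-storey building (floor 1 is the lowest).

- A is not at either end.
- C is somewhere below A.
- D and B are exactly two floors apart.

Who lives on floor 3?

A

With clues 1–2, C is ruled out for floor 3.
With clues 1–3, B and D are ruled out for floor 3.
So floor 3 is A.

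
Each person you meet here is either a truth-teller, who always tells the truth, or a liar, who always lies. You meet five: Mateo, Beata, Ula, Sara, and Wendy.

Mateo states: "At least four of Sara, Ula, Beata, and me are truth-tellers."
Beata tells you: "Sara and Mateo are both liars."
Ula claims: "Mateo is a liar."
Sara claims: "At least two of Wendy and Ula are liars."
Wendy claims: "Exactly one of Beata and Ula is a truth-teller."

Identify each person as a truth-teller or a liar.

Consider Mateo. Suppose Mateo is a truth-teller.
Then no assignment of the remaining roles makes every statement match its speaker's type — contradiction.
So Mateo is a liar.
With that fixed, Ula's statement is true, so Ula is a truth-teller.
With that fixed, Sara's statement is false, so Sara is a liar.
With that fixed, Beata's statement is true, so Beata is a truth-teller.
With that fixed, Wendy's statement is false, so Wendy is a liar.

Mateo: liar, Beata: truth-teller, Ula: truth-teller, Sara: liar, Wendy: liar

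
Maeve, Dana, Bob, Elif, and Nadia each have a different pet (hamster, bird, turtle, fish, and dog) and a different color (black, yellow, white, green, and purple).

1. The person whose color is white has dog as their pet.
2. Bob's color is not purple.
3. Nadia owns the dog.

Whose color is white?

With clues 1–3, Bob, Dana, Elif, and Maeve are impossible for the one with color white.
That leaves Nadia.

Nadia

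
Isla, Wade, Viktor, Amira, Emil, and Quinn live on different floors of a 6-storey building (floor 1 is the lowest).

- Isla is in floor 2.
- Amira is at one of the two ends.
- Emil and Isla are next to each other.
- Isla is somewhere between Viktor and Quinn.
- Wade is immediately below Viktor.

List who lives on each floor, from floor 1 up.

Quinn, Isla, Emil, Wade, Viktor, Amira

From clue 1: Isla → floor 2.
From clues 1–2: Amira is in {1,6}.
From clues 1–4: Emil → floor 3, Amira → floor 6.
From clues 1–5: Quinn → floor 1, Wade → floor 4, Viktor → floor 5.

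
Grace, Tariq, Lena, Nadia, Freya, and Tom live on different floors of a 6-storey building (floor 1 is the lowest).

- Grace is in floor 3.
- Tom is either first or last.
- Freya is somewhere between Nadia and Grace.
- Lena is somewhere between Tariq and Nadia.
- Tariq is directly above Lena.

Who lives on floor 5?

With clue 1, Grace is ruled out for floor 5.
With clues 1–2, Tom is ruled out for floor 5.
With clues 1–5, Freya, Lena, and Nadia are ruled out for floor 5.
So floor 5 is Tariq.

Tariq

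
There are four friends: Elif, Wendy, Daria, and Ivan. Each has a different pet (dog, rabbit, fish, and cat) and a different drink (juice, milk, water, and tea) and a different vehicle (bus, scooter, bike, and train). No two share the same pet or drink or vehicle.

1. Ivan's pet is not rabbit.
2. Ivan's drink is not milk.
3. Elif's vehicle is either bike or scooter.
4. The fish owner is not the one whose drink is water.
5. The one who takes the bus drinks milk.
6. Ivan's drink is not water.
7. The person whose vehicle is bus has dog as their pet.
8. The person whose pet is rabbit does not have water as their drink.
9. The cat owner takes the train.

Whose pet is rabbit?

Clue 1 rules out Ivan for the one with pet rabbit.
With clues 1–9, Daria and Wendy are impossible for the one with pet rabbit.
That leaves Elif.

Elif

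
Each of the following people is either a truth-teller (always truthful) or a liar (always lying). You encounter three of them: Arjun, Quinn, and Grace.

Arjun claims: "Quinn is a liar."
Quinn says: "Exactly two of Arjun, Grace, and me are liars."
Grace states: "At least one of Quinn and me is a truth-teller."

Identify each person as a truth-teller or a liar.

Consider Arjun. Suppose Arjun is a liar.
Then no assignment of the remaining roles makes every statement match its speaker's type — contradiction.
So Arjun is a truth-teller.
Consider Quinn. Suppose Quinn is a truth-teller.
Then Arjun's statement comes out false, contradicting Arjun being a truth-teller.
So Quinn is a liar.
Consider Grace. Suppose Grace is a liar.
Then Quinn's statement comes out true, contradicting Quinn being a liar.
So Grace is a truth-teller.

Arjun: truth-teller, Quinn: liar, Grace: truth-teller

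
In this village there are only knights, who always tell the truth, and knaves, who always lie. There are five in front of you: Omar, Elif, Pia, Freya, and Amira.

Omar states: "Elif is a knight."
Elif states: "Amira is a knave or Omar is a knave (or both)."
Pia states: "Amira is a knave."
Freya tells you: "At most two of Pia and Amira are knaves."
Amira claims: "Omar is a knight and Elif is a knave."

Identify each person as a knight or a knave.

Omar: knight, Elif: knight, Pia: knight, Freya: knight, Amira: knave

Regardless of anyone's role, Freya's statement is true, so Freya is a knight.
Consider Omar. Suppose Omar is a knave.
Then no assignment of the remaining roles makes every statement match its speaker's type — contradiction.
So Omar is a knight.
Consider Elif. Suppose Elif is a knave.
Then Omar's statement comes out false, contradicting Omar being a knight.
So Elif is a knight.
With that fixed, Amira's statement is false, so Amira is a knave.
With that fixed, Pia's statement is true, so Pia is a knight.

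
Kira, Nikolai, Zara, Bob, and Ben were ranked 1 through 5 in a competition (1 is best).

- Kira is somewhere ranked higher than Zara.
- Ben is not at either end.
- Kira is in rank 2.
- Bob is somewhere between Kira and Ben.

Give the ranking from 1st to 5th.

Nikolai, Kira, Bob, Ben, Zara

From clue 1: Kira is in {1,2,3,4}.
From clues 1–2: Ben is in {2,3,4}.
From clues 1–3: Kira → rank 2.
From clues 1–4: Nikolai → rank 1, Bob → rank 3, Ben → rank 4, Zara → rank 5.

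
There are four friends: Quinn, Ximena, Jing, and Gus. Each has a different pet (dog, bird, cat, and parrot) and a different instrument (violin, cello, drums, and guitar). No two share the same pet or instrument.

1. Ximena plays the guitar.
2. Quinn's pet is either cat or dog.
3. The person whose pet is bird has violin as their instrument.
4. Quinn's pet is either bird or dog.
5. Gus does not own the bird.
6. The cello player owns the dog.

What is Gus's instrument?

Clue 1 rules out guitar for Gus's instrument.
With clues 1–5, violin is impossible for Gus's instrument.
With clues 1–6, cello is impossible for Gus's instrument.
That leaves drums.

drums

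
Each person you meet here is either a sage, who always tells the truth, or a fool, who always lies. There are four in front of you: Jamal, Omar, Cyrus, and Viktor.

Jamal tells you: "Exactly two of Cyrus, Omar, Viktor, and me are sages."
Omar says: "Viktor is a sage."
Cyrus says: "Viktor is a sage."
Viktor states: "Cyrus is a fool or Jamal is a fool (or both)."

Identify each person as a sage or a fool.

Consider Jamal. Suppose Jamal is a sage.
Then no assignment of the remaining roles makes every statement match its speaker's type — contradiction.
So Jamal is a fool.
With that fixed, Viktor's statement is true, so Viktor is a sage.
With that fixed, Omar's statement is true, so Omar is a sage.
With that fixed, Cyrus's statement is true, so Cyrus is a sage.

Jamal: fool, Omar: sage, Cyrus: sage, Viktor: sage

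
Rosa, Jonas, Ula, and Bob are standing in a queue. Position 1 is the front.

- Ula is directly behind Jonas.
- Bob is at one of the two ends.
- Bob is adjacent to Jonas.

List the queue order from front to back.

Bob, Jonas, Ula, Rosa

From clue 1: Jonas is in {1,2,3}.
From clues 1–2: Bob is in {1,4}.
From clues 1–3: Bob → position 1, Jonas → position 2, Ula → position 3, Rosa → position 4.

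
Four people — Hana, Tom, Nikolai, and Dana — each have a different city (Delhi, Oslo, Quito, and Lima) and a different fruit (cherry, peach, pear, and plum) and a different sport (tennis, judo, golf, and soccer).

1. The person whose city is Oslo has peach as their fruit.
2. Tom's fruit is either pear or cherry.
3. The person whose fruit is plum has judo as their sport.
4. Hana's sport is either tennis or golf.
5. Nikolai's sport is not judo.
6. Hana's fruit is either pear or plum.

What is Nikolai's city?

Oslo

With clues 1–6, Delhi, Lima, and Quito are impossible for Nikolai's city.
That leaves Oslo.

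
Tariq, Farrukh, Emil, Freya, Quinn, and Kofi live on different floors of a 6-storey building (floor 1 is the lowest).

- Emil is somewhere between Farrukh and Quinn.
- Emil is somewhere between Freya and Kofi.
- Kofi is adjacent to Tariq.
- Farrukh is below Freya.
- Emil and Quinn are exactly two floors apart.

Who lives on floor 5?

Freya

With clues 1–2, Emil is ruled out for floor 5.
With clues 1–5, Farrukh, Kofi, Quinn, and Tariq are ruled out for floor 5.
So floor 5 is Freya.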